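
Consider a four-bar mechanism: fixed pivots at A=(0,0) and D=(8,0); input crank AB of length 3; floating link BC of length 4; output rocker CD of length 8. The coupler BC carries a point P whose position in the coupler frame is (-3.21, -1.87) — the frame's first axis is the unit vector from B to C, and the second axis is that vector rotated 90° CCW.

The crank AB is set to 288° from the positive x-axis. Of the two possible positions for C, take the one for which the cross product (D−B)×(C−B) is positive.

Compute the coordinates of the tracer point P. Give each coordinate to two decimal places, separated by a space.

3.44 -5.59

A=(0,0), D=(8.00,0)
B = A + 3.00·(cos288°, sin288°) = (0.9271, -2.8532)
|BD| = 7.6267
circle(B,4.00) ∩ circle(D,8.00): a=0.6665, h=3.9441
  candidates: C₊=(0.0697,1.0539) cross=30.080; C₋=(3.0207,-6.2615) cross=-30.080
  mode + wants cross > 0 → take C=(0.0697,1.0539) (cross=30.080)
ex = (C−B)/|BC| = (-0.2143,0.9768); ey = (-0.9768,-0.2143)
P = B + -3.21·ex + -1.87·ey = (3.4416,-5.5878)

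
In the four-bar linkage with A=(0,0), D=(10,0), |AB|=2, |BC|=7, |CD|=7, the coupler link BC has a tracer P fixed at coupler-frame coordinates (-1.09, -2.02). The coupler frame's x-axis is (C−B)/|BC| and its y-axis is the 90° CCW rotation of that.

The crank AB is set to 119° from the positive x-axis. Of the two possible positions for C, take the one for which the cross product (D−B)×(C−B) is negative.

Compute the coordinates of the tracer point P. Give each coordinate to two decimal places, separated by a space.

A=(0,0), D=(10.00,0)
B = A + 2.00·(cos119°, sin119°) = (-0.9696, 1.7492)
|BD| = 11.1082
circle(B,7.00) ∩ circle(D,7.00): a=5.5541, h=4.2605
  candidates: C₊=(5.1861,5.0820) cross=47.327; C₋=(3.8443,-3.3327) cross=-47.327
  mode - wants cross < 0 → take C=(3.8443,-3.3327) (cross=-47.327)
ex = (C−B)/|BC| = (0.6877,-0.7260); ey = (0.7260,0.6877)
P = B + -1.09·ex + -2.02·ey = (-3.1857,1.1514)

-3.19 1.15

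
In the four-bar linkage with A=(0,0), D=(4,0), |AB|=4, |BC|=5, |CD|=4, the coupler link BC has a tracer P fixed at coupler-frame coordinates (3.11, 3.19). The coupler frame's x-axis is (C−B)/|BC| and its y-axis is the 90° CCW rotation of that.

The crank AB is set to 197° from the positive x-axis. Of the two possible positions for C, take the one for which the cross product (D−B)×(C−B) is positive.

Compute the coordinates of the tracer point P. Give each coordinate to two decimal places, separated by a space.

A=(0,0), D=(4.00,0)
B = A + 4.00·(cos197°, sin197°) = (-3.8252, -1.1695)
|BD| = 7.9121
circle(B,5.00) ∩ circle(D,4.00): a=4.5248, h=2.1275
  candidates: C₊=(0.3354,1.6034) cross=16.833; C₋=(0.9643,-2.6048) cross=-16.833
  mode + wants cross > 0 → take C=(0.3354,1.6034) (cross=16.833)
ex = (C−B)/|BC| = (0.8321,0.5546); ey = (-0.5546,0.8321)
P = B + 3.11·ex + 3.19·ey = (-3.0064,3.2098)

-3.01 3.21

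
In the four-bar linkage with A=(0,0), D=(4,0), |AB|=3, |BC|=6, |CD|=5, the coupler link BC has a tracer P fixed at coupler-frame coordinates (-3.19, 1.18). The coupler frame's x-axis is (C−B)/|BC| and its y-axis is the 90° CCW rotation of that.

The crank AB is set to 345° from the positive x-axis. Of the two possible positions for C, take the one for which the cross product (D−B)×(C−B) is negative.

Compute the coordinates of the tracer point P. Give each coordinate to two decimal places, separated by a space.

-0.24 0.54

A=(0,0), D=(4.00,0)
B = A + 3.00·(cos345°, sin345°) = (2.8978, -0.7765)
|BD| = 1.3483
circle(B,6.00) ∩ circle(D,5.00): a=4.7535, h=3.6612
  candidates: C₊=(4.6754,4.9542) cross=4.936; C₋=(8.8923,-1.0320) cross=-4.936
  mode - wants cross < 0 → take C=(8.8923,-1.0320) (cross=-4.936)
ex = (C−B)/|BC| = (0.9991,-0.0426); ey = (0.0426,0.9991)
P = B + -3.19·ex + 1.18·ey = (-0.2391,0.5384)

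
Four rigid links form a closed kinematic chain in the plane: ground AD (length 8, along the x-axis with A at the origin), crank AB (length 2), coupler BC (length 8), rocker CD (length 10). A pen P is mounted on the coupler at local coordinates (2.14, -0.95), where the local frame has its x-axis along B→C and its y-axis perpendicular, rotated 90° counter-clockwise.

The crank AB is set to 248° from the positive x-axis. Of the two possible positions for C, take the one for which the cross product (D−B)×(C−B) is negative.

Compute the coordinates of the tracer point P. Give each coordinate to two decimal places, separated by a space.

-0.51 -4.18

A=(0,0), D=(8.00,0)
B = A + 2.00·(cos248°, sin248°) = (-0.7492, -1.8544)
|BD| = 8.9436
circle(B,8.00) ∩ circle(D,10.00): a=2.4592, h=7.6127
  candidates: C₊=(0.0781,6.1027) cross=68.084; C₋=(3.2349,-8.7917) cross=-68.084
  mode - wants cross < 0 → take C=(3.2349,-8.7917) (cross=-68.084)
ex = (C−B)/|BC| = (0.4980,-0.8672); ey = (0.8672,0.4980)
P = B + 2.14·ex + -0.95·ey = (-0.5073,-4.1832)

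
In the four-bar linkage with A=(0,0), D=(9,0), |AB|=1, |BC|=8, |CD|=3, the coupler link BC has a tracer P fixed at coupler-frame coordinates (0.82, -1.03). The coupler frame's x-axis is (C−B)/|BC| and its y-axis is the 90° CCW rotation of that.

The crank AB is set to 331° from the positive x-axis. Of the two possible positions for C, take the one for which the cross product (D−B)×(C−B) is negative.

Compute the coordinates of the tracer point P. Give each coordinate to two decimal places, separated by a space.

1.34 -1.72

A=(0,0), D=(9.00,0)
B = A + 1.00·(cos331°, sin331°) = (0.8746, -0.4848)
|BD| = 8.1398
circle(B,8.00) ∩ circle(D,3.00): a=7.4484, h=2.9192
  candidates: C₊=(8.1359,2.8729) cross=23.762; C₋=(8.4836,-2.9552) cross=-23.762
  mode - wants cross < 0 → take C=(8.4836,-2.9552) (cross=-23.762)
ex = (C−B)/|BC| = (0.9511,-0.3088); ey = (0.3088,0.9511)
P = B + 0.82·ex + -1.03·ey = (1.3365,-1.7177)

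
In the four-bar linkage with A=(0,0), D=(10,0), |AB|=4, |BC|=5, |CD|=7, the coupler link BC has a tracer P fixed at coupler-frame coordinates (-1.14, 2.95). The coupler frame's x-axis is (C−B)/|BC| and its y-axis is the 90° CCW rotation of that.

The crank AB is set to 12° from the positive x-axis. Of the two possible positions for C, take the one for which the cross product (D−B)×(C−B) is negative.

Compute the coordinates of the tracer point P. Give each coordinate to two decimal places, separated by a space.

6.75 2.23

A=(0,0), D=(10.00,0)
B = A + 4.00·(cos12°, sin12°) = (3.9126, 0.8316)
|BD| = 6.1440
circle(B,5.00) ∩ circle(D,7.00): a=1.1188, h=4.8732
  candidates: C₊=(5.6808,5.5086) cross=29.941; C₋=(4.3615,-4.1482) cross=-29.941
  mode - wants cross < 0 → take C=(4.3615,-4.1482) (cross=-29.941)
ex = (C−B)/|BC| = (0.0898,-0.9960); ey = (0.9960,0.0898)
P = B + -1.14·ex + 2.95·ey = (6.7483,2.2319)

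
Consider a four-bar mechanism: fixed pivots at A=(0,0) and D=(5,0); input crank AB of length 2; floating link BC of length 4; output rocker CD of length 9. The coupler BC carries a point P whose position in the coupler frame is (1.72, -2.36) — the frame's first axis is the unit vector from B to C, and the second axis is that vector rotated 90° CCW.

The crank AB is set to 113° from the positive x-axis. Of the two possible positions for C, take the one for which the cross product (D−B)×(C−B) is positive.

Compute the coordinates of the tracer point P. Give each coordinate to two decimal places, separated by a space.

0.94 4.20

A=(0,0), D=(5.00,0)
B = A + 2.00·(cos113°, sin113°) = (-0.7815, 1.8410)
|BD| = 6.0675
circle(B,4.00) ∩ circle(D,9.00): a=-2.3226, h=3.2566
  candidates: C₊=(-2.0065,5.6488) cross=19.759; C₋=(-3.9827,-0.5573) cross=-19.759
  mode + wants cross > 0 → take C=(-2.0065,5.6488) (cross=19.759)
ex = (C−B)/|BC| = (-0.3063,0.9519); ey = (-0.9519,-0.3063)
P = B + 1.72·ex + -2.36·ey = (0.9384,4.2011)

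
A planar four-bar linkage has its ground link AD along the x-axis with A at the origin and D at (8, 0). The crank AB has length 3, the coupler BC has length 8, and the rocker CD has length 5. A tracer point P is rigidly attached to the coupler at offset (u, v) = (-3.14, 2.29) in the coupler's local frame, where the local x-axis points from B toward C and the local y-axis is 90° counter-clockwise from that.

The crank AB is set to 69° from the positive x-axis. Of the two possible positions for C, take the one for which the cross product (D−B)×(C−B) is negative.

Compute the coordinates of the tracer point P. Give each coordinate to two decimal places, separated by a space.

A=(0,0), D=(8.00,0)
B = A + 3.00·(cos69°, sin69°) = (1.0751, 2.8007)
|BD| = 7.4698
circle(B,8.00) ∩ circle(D,5.00): a=6.3454, h=4.8719
  candidates: C₊=(8.7843,4.9381) cross=36.392; C₋=(5.1309,-4.0949) cross=-36.392
  mode - wants cross < 0 → take C=(5.1309,-4.0949) (cross=-36.392)
ex = (C−B)/|BC| = (0.5070,-0.8620); ey = (0.8620,0.5070)
P = B + -3.14·ex + 2.29·ey = (1.4571,6.6683)

1.46 6.67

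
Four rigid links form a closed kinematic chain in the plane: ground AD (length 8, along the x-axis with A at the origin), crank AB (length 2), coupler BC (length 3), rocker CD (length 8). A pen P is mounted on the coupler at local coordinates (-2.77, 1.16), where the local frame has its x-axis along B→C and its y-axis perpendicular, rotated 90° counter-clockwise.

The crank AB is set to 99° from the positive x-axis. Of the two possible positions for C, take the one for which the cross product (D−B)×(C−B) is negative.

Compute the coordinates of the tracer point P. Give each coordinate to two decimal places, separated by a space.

A=(0,0), D=(8.00,0)
B = A + 2.00·(cos99°, sin99°) = (-0.3129, 1.9754)
|BD| = 8.5443
circle(B,3.00) ∩ circle(D,8.00): a=1.0537, h=2.8089
  candidates: C₊=(1.3616,4.4646) cross=24.000; C₋=(0.0629,-1.0010) cross=-24.000
  mode - wants cross < 0 → take C=(0.0629,-1.0010) (cross=-24.000)
ex = (C−B)/|BC| = (0.1252,-0.9921); ey = (0.9921,0.1252)
P = B + -2.77·ex + 1.16·ey = (0.4911,4.8689)

0.49 4.87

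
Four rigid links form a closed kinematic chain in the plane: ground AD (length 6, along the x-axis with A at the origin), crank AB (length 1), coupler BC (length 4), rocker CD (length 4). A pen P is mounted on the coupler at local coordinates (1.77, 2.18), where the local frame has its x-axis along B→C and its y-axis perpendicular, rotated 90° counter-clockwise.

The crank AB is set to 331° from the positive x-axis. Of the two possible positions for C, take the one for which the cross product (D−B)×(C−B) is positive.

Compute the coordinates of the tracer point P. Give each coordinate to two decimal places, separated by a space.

0.09 2.21

A=(0,0), D=(6.00,0)
B = A + 1.00·(cos331°, sin331°) = (0.8746, -0.4848)
|BD| = 5.1483
circle(B,4.00) ∩ circle(D,4.00): a=2.5741, h=3.0617
  candidates: C₊=(3.1490,2.8057) cross=15.762; C₋=(3.7256,-3.2905) cross=-15.762
  mode + wants cross > 0 → take C=(3.1490,2.8057) (cross=15.762)
ex = (C−B)/|BC| = (0.5686,0.8226); ey = (-0.8226,0.5686)
P = B + 1.77·ex + 2.18·ey = (0.0877,2.2108)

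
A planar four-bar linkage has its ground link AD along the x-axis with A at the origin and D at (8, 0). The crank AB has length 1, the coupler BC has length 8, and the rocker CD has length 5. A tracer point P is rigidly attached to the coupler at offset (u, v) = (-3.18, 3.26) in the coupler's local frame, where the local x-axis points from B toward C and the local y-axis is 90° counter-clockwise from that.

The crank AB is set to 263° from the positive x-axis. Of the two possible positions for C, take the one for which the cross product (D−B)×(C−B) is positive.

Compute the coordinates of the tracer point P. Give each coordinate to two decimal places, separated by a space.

-4.67 -0.77

A=(0,0), D=(8.00,0)
B = A + 1.00·(cos263°, sin263°) = (-0.1219, -0.9925)
|BD| = 8.1823
circle(B,8.00) ∩ circle(D,5.00): a=6.4743, h=4.6992
  candidates: C₊=(5.7346,4.4574) cross=38.451; C₋=(6.8747,-4.8717) cross=-38.451
  mode + wants cross > 0 → take C=(5.7346,4.4574) (cross=38.451)
ex = (C−B)/|BC| = (0.7321,0.6812); ey = (-0.6812,0.7321)
P = B + -3.18·ex + 3.26·ey = (-4.6707,-0.7724)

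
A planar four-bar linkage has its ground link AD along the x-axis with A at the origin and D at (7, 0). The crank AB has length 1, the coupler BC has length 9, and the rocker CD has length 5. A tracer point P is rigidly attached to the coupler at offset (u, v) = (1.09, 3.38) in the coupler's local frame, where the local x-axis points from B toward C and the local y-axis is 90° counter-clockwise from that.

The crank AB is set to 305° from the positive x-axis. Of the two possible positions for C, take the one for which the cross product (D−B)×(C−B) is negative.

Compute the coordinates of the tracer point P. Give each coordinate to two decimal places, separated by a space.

A=(0,0), D=(7.00,0)
B = A + 1.00·(cos305°, sin305°) = (0.5736, -0.8192)
|BD| = 6.4784
circle(B,9.00) ∩ circle(D,5.00): a=7.5613, h=4.8813
  candidates: C₊=(7.4569,4.9791) cross=31.623; C₋=(8.6914,-4.7052) cross=-31.623
  mode - wants cross < 0 → take C=(8.6914,-4.7052) (cross=-31.623)
ex = (C−B)/|BC| = (0.9020,-0.4318); ey = (0.4318,0.9020)
P = B + 1.09·ex + 3.38·ey = (3.0162,1.7589)

3.02 1.76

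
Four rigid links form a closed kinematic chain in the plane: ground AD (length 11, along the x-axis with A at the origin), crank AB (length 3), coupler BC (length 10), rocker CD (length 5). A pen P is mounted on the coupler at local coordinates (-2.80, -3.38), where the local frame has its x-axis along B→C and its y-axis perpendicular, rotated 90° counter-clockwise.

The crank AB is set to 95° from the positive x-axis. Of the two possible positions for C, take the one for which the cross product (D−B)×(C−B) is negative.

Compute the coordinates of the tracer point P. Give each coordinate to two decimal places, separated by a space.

-4.58 2.21

A=(0,0), D=(11.00,0)
B = A + 3.00·(cos95°, sin95°) = (-0.2615, 2.9886)
|BD| = 11.6513
circle(B,10.00) ∩ circle(D,5.00): a=9.0442, h=4.2665
  candidates: C₊=(9.5745,4.7925) cross=49.710; C₋=(7.3857,-3.4550) cross=-49.710
  mode - wants cross < 0 → take C=(7.3857,-3.4550) (cross=-49.710)
ex = (C−B)/|BC| = (0.7647,-0.6444); ey = (0.6444,0.7647)
P = B + -2.80·ex + -3.38·ey = (-4.5806,2.2080)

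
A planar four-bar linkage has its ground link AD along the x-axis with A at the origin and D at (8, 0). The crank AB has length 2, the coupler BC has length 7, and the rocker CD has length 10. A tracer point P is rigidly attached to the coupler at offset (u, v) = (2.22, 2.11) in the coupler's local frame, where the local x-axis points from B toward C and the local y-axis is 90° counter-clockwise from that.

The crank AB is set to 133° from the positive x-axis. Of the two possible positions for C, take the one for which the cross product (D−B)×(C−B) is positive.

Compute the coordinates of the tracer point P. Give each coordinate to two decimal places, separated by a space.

A=(0,0), D=(8.00,0)
B = A + 2.00·(cos133°, sin133°) = (-1.3640, 1.4627)
|BD| = 9.4775
circle(B,7.00) ∩ circle(D,10.00): a=2.0482, h=6.6936
  candidates: C₊=(1.6927,7.7600) cross=63.439; C₋=(-0.3734,-5.4668) cross=-63.439
  mode + wants cross > 0 → take C=(1.6927,7.7600) (cross=63.439)
ex = (C−B)/|BC| = (0.4367,0.8996); ey = (-0.8996,0.4367)
P = B + 2.22·ex + 2.11·ey = (-2.2928,4.3812)

-2.29 4.38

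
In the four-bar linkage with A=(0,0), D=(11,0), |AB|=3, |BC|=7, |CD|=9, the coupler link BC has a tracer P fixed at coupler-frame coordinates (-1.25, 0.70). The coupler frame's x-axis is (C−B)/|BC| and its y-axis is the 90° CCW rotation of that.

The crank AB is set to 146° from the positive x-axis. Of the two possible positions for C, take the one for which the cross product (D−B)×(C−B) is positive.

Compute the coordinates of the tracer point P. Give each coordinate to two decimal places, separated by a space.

-3.92 1.67

A=(0,0), D=(11.00,0)
B = A + 3.00·(cos146°, sin146°) = (-2.4871, 1.6776)
|BD| = 13.5910
circle(B,7.00) ∩ circle(D,9.00): a=5.6183, h=4.1755
  candidates: C₊=(3.6036,5.1277) cross=56.750; C₋=(2.5728,-3.1595) cross=-56.750
  mode + wants cross > 0 → take C=(3.6036,5.1277) (cross=56.750)
ex = (C−B)/|BC| = (0.8701,0.4929); ey = (-0.4929,0.8701)
P = B + -1.25·ex + 0.70·ey = (-3.9198,1.6706)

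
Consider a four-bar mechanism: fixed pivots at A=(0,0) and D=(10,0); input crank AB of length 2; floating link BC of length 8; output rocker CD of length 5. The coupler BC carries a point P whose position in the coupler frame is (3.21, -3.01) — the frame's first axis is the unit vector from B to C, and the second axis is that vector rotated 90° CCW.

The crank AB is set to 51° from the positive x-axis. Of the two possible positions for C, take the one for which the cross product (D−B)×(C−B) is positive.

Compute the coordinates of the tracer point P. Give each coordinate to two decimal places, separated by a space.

A=(0,0), D=(10.00,0)
B = A + 2.00·(cos51°, sin51°) = (1.2586, 1.5543)
|BD| = 8.8785
circle(B,8.00) ∩ circle(D,5.00): a=6.6356, h=4.4687
  candidates: C₊=(8.5740,4.7924) cross=39.675; C₋=(7.0094,-4.0070) cross=-39.675
  mode + wants cross > 0 → take C=(8.5740,4.7924) (cross=39.675)
ex = (C−B)/|BC| = (0.9144,0.4048); ey = (-0.4048,0.9144)
P = B + 3.21·ex + -3.01·ey = (5.4123,0.1011)

5.41 0.10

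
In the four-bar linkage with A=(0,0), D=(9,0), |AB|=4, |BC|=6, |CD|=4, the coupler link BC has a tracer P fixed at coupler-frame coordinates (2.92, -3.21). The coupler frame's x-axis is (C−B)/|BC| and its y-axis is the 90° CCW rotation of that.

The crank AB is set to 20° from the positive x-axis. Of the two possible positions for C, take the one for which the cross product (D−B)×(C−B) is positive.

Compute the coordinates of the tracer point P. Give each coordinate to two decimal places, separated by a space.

A=(0,0), D=(9.00,0)
B = A + 4.00·(cos20°, sin20°) = (3.7588, 1.3681)
|BD| = 5.4168
circle(B,6.00) ∩ circle(D,4.00): a=4.5545, h=3.9059
  candidates: C₊=(9.1521,3.9971) cross=21.158; C₋=(7.1791,-3.5615) cross=-21.158
  mode + wants cross > 0 → take C=(9.1521,3.9971) (cross=21.158)
ex = (C−B)/|BC| = (0.8989,0.4382); ey = (-0.4382,0.8989)
P = B + 2.92·ex + -3.21·ey = (7.7901,-0.2379)

7.79 -0.24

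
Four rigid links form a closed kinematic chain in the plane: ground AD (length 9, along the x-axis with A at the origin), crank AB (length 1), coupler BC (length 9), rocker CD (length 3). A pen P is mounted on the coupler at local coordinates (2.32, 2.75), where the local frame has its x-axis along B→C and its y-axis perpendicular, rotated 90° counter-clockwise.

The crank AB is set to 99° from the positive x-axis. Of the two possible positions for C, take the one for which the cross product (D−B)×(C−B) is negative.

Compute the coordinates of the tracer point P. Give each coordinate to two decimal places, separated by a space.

3.11 2.50

A=(0,0), D=(9.00,0)
B = A + 1.00·(cos99°, sin99°) = (-0.1564, 0.9877)
|BD| = 9.2096
circle(B,9.00) ∩ circle(D,3.00): a=8.5138, h=2.9182
  candidates: C₊=(8.6212,2.9760) cross=26.875; C₋=(7.9953,-2.8267) cross=-26.875
  mode - wants cross < 0 → take C=(7.9953,-2.8267) (cross=-26.875)
ex = (C−B)/|BC| = (0.9057,-0.4238); ey = (0.4238,0.9057)
P = B + 2.32·ex + 2.75·ey = (3.1104,2.4952)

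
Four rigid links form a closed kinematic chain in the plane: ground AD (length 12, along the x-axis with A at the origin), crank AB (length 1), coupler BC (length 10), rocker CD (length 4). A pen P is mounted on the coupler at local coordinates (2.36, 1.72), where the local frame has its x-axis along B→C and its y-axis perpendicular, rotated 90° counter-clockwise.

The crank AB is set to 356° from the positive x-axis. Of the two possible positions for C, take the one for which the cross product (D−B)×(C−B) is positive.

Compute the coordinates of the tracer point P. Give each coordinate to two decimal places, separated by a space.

2.56 2.40

A=(0,0), D=(12.00,0)
B = A + 1.00·(cos356°, sin356°) = (0.9976, -0.0698)
|BD| = 11.0027
circle(B,10.00) ∩ circle(D,4.00): a=9.3186, h=3.6282
  candidates: C₊=(10.2930,3.6175) cross=39.920; C₋=(10.3390,-3.6388) cross=-39.920
  mode + wants cross > 0 → take C=(10.2930,3.6175) (cross=39.920)
ex = (C−B)/|BC| = (0.9295,0.3687); ey = (-0.3687,0.9295)
P = B + 2.36·ex + 1.72·ey = (2.5571,2.3992)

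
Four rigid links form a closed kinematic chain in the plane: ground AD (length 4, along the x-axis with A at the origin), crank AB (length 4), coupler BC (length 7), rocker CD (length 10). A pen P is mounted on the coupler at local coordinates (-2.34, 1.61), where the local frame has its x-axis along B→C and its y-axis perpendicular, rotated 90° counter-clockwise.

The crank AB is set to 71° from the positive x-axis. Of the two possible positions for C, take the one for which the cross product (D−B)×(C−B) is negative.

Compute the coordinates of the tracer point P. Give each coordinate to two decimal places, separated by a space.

3.86 2.54

A=(0,0), D=(4.00,0)
B = A + 4.00·(cos71°, sin71°) = (1.3023, 3.7821)
|BD| = 4.6456
circle(B,7.00) ∩ circle(D,10.00): a=-3.1662, h=6.2430
  candidates: C₊=(4.5462,9.9851) cross=29.003; C₋=(-5.6189,2.7344) cross=-29.003
  mode - wants cross < 0 → take C=(-5.6189,2.7344) (cross=-29.003)
ex = (C−B)/|BC| = (-0.9887,-0.1497); ey = (0.1497,-0.9887)
P = B + -2.34·ex + 1.61·ey = (3.8569,2.5404)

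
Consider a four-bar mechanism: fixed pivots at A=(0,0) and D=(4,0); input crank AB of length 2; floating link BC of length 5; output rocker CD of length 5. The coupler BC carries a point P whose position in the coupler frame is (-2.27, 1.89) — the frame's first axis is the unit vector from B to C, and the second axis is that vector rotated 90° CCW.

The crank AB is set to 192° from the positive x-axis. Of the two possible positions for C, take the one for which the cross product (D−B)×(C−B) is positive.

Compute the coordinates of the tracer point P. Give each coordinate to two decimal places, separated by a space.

-4.77 -1.31

A=(0,0), D=(4.00,0)
B = A + 2.00·(cos192°, sin192°) = (-1.9563, -0.4158)
|BD| = 5.9708
circle(B,5.00) ∩ circle(D,5.00): a=2.9854, h=4.0109
  candidates: C₊=(0.7425,3.7933) cross=23.948; C₋=(1.3012,-4.2091) cross=-23.948
  mode + wants cross > 0 → take C=(0.7425,3.7933) (cross=23.948)
ex = (C−B)/|BC| = (0.5398,0.8418); ey = (-0.8418,0.5398)
P = B + -2.27·ex + 1.89·ey = (-4.7726,-1.3066)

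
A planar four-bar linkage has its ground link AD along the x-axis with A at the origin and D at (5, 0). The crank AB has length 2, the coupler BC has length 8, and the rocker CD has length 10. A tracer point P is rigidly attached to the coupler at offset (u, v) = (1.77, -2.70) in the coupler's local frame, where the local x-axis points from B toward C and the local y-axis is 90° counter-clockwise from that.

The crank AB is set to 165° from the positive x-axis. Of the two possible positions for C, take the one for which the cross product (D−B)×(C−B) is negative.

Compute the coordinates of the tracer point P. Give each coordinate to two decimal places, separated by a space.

A=(0,0), D=(5.00,0)
B = A + 2.00·(cos165°, sin165°) = (-1.9319, 0.5176)
|BD| = 6.9512
circle(B,8.00) ∩ circle(D,10.00): a=0.8861, h=7.9508
  candidates: C₊=(-0.4562,8.3804) cross=55.267; C₋=(-1.6403,-7.4770) cross=-55.267
  mode - wants cross < 0 → take C=(-1.6403,-7.4770) (cross=-55.267)
ex = (C−B)/|BC| = (0.0364,-0.9993); ey = (0.9993,0.0364)
P = B + 1.77·ex + -2.70·ey = (-4.5656,-1.3496)

-4.57 -1.35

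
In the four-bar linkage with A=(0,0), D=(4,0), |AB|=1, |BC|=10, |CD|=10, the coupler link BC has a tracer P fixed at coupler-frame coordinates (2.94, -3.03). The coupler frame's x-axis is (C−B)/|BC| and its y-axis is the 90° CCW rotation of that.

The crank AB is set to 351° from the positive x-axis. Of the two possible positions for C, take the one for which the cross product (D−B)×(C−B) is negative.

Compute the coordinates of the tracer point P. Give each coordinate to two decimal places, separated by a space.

A=(0,0), D=(4.00,0)
B = A + 1.00·(cos351°, sin351°) = (0.9877, -0.1564)
|BD| = 3.0164
circle(B,10.00) ∩ circle(D,10.00): a=1.5082, h=9.8856
  candidates: C₊=(1.9812,9.7941) cross=29.819; C₋=(3.0065,-9.9505) cross=-29.819
  mode - wants cross < 0 → take C=(3.0065,-9.9505) (cross=-29.819)
ex = (C−B)/|BC| = (0.2019,-0.9794); ey = (0.9794,0.2019)
P = B + 2.94·ex + -3.03·ey = (-1.3864,-3.6476)

-1.39 -3.65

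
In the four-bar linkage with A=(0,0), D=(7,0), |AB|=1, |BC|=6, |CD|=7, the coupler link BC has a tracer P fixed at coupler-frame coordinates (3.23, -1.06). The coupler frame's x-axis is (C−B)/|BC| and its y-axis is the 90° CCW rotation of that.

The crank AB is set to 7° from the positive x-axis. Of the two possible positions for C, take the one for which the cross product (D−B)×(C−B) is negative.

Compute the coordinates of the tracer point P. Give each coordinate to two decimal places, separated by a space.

A=(0,0), D=(7.00,0)
B = A + 1.00·(cos7°, sin7°) = (0.9925, 0.1219)
|BD| = 6.0087
circle(B,6.00) ∩ circle(D,7.00): a=1.9226, h=5.6836
  candidates: C₊=(3.0300,5.7653) cross=34.151; C₋=(2.7995,-5.5996) cross=-34.151
  mode - wants cross < 0 → take C=(2.7995,-5.5996) (cross=-34.151)
ex = (C−B)/|BC| = (0.3012,-0.9536); ey = (0.9536,0.3012)
P = B + 3.23·ex + -1.06·ey = (0.9545,-3.2774)

0.95 -3.28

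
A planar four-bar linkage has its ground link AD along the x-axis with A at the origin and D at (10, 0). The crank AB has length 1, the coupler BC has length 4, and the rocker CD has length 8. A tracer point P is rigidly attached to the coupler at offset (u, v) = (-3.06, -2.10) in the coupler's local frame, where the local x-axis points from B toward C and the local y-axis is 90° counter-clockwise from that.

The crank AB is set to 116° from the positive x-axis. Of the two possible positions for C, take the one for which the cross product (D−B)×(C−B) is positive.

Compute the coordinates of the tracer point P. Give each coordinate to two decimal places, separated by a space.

-1.58 -2.63

A=(0,0), D=(10.00,0)
B = A + 1.00·(cos116°, sin116°) = (-0.4384, 0.8988)
|BD| = 10.4770
circle(B,4.00) ∩ circle(D,8.00): a=2.9478, h=2.7038
  candidates: C₊=(2.7305,3.3398) cross=28.328; C₋=(2.2666,-2.0479) cross=-28.328
  mode + wants cross > 0 → take C=(2.7305,3.3398) (cross=28.328)
ex = (C−B)/|BC| = (0.7922,0.6102); ey = (-0.6102,0.7922)
P = B + -3.06·ex + -2.10·ey = (-1.5810,-2.6322)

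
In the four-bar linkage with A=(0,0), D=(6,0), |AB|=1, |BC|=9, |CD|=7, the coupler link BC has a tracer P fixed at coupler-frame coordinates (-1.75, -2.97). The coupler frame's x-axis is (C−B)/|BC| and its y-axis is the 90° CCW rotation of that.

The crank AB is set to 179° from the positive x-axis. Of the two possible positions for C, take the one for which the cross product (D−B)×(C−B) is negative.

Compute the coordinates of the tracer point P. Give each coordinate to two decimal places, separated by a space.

A=(0,0), D=(6.00,0)
B = A + 1.00·(cos179°, sin179°) = (-0.9998, 0.0175)
|BD| = 6.9999
circle(B,9.00) ∩ circle(D,7.00): a=5.7857, h=6.8939
  candidates: C₊=(4.8030,6.8969) cross=48.256; C₋=(4.7686,-6.8908) cross=-48.256
  mode - wants cross < 0 → take C=(4.7686,-6.8908) (cross=-48.256)
ex = (C−B)/|BC| = (0.6409,-0.7676); ey = (0.7676,0.6409)
P = B + -1.75·ex + -2.97·ey = (-4.4012,-0.5429)

-4.40 -0.54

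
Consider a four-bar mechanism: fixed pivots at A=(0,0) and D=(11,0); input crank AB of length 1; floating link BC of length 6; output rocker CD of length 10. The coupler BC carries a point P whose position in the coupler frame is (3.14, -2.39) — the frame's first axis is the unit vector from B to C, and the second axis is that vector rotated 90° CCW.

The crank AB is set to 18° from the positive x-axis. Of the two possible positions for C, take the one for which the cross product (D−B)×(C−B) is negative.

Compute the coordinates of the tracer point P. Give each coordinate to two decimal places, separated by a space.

A=(0,0), D=(11.00,0)
B = A + 1.00·(cos18°, sin18°) = (0.9511, 0.3090)
|BD| = 10.0537
circle(B,6.00) ∩ circle(D,10.00): a=1.8439, h=5.7096
  candidates: C₊=(2.9696,5.9593) cross=57.403; C₋=(2.6186,-5.4546) cross=-57.403
  mode - wants cross < 0 → take C=(2.6186,-5.4546) (cross=-57.403)
ex = (C−B)/|BC| = (0.2779,-0.9606); ey = (0.9606,0.2779)
P = B + 3.14·ex + -2.39·ey = (-0.4721,-3.3715)

-0.47 -3.37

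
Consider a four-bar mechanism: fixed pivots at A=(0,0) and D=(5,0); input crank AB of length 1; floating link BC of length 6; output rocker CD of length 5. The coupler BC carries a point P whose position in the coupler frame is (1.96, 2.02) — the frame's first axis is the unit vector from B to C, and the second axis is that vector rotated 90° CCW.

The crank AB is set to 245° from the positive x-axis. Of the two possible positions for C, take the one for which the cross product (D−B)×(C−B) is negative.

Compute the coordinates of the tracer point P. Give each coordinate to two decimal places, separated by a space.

A=(0,0), D=(5.00,0)
B = A + 1.00·(cos245°, sin245°) = (-0.4226, -0.9063)
|BD| = 5.4978
circle(B,6.00) ∩ circle(D,5.00): a=3.7493, h=4.6843
  candidates: C₊=(2.5032,4.3320) cross=25.754; C₋=(4.0476,-4.9085) cross=-25.754
  mode - wants cross < 0 → take C=(4.0476,-4.9085) (cross=-25.754)
ex = (C−B)/|BC| = (0.7450,-0.6670); ey = (0.6670,0.7450)
P = B + 1.96·ex + 2.02·ey = (2.3850,-0.7087)

2.39 -0.71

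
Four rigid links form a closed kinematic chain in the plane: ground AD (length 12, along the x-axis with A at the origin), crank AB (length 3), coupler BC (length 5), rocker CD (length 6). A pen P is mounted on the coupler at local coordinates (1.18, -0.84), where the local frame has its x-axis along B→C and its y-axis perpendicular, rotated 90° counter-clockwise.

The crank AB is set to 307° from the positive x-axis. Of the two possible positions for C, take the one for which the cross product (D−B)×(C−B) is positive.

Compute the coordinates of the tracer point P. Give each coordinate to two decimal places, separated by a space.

3.25 -2.46

A=(0,0), D=(12.00,0)
B = A + 3.00·(cos307°, sin307°) = (1.8054, -2.3959)
|BD| = 10.4723
circle(B,5.00) ∩ circle(D,6.00): a=4.7110, h=1.6754
  candidates: C₊=(6.0082,0.3128) cross=17.545; C₋=(6.7748,-2.9490) cross=-17.545
  mode + wants cross > 0 → take C=(6.0082,0.3128) (cross=17.545)
ex = (C−B)/|BC| = (0.8405,0.5417); ey = (-0.5417,0.8405)
P = B + 1.18·ex + -0.84·ey = (3.2524,-2.4627)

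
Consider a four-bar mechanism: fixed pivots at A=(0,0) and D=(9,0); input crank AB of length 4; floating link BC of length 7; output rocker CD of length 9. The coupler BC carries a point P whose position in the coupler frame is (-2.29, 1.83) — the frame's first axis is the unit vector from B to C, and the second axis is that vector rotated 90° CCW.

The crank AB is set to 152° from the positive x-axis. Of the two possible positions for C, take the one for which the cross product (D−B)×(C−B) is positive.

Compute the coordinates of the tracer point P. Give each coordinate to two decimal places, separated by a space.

A=(0,0), D=(9.00,0)
B = A + 4.00·(cos152°, sin152°) = (-3.5318, 1.8779)
|BD| = 12.6717
circle(B,7.00) ∩ circle(D,9.00): a=5.0732, h=4.8231
  candidates: C₊=(2.2002,5.8959) cross=61.117; C₋=(0.7706,-3.6438) cross=-61.117
  mode + wants cross > 0 → take C=(2.2002,5.8959) (cross=61.117)
ex = (C−B)/|BC| = (0.8188,0.5740); ey = (-0.5740,0.8188)
P = B + -2.29·ex + 1.83·ey = (-6.4574,2.0619)

-6.46 2.06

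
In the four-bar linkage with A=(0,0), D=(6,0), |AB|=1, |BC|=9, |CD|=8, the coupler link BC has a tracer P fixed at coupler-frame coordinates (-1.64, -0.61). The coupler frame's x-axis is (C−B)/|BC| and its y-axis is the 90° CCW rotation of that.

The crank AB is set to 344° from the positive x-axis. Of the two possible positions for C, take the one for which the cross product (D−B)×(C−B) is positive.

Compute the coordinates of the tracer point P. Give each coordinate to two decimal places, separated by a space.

0.83 -2.02

A=(0,0), D=(6.00,0)
B = A + 1.00·(cos344°, sin344°) = (0.9613, -0.2756)
|BD| = 5.0463
circle(B,9.00) ∩ circle(D,8.00): a=4.2075, h=7.9559
  candidates: C₊=(4.7280,7.8982) cross=40.148; C₋=(5.5971,-7.9898) cross=-40.148
  mode + wants cross > 0 → take C=(4.7280,7.8982) (cross=40.148)
ex = (C−B)/|BC| = (0.4185,0.9082); ey = (-0.9082,0.4185)
P = B + -1.64·ex + -0.61·ey = (0.8289,-2.0204)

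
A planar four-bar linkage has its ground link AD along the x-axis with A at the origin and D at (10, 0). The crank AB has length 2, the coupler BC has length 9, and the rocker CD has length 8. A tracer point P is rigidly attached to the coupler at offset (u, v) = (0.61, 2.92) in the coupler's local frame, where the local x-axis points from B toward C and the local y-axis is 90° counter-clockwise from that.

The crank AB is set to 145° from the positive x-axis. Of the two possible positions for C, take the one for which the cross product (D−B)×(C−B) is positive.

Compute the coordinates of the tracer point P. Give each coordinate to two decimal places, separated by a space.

-2.93 3.84

A=(0,0), D=(10.00,0)
B = A + 2.00·(cos145°, sin145°) = (-1.6383, 1.1472)
|BD| = 11.6947
circle(B,9.00) ∩ circle(D,8.00): a=6.5742, h=6.1466
  candidates: C₊=(5.5071,6.6192) cross=71.882; C₋=(4.3012,-5.6146) cross=-71.882
  mode + wants cross > 0 → take C=(5.5071,6.6192) (cross=71.882)
ex = (C−B)/|BC| = (0.7939,0.6080); ey = (-0.6080,0.7939)
P = B + 0.61·ex + 2.92·ey = (-2.9294,3.8363)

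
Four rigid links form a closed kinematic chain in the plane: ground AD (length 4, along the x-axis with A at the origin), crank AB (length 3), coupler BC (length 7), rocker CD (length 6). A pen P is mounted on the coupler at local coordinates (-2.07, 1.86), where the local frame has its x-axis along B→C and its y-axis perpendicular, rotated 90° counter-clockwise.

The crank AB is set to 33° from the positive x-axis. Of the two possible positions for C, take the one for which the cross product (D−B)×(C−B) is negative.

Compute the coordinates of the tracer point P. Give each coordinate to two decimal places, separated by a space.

4.78 3.26

A=(0,0), D=(4.00,0)
B = A + 3.00·(cos33°, sin33°) = (2.5160, 1.6339)
|BD| = 2.2072
circle(B,7.00) ∩ circle(D,6.00): a=4.0485, h=5.7105
  candidates: C₊=(9.4651,2.4763) cross=12.604; C₋=(1.0107,-5.2023) cross=-12.604
  mode - wants cross < 0 → take C=(1.0107,-5.2023) (cross=-12.604)
ex = (C−B)/|BC| = (-0.2150,-0.9766); ey = (0.9766,-0.2150)
P = B + -2.07·ex + 1.86·ey = (4.7776,3.2555)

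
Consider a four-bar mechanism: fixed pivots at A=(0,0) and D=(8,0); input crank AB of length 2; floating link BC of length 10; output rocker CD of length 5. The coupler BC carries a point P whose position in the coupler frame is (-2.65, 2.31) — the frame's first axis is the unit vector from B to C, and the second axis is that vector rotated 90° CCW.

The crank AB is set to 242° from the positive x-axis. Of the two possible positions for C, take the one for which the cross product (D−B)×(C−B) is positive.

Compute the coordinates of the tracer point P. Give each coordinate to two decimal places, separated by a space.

A=(0,0), D=(8.00,0)
B = A + 2.00·(cos242°, sin242°) = (-0.9389, -1.7659)
|BD| = 9.1117
circle(B,10.00) ∩ circle(D,5.00): a=8.6714, h=4.9806
  candidates: C₊=(6.6028,4.8008) cross=45.382; C₋=(8.5333,-4.9715) cross=-45.382
  mode + wants cross > 0 → take C=(6.6028,4.8008) (cross=45.382)
ex = (C−B)/|BC| = (0.7542,0.6567); ey = (-0.6567,0.7542)
P = B + -2.65·ex + 2.31·ey = (-4.4544,-1.7639)

-4.45 -1.76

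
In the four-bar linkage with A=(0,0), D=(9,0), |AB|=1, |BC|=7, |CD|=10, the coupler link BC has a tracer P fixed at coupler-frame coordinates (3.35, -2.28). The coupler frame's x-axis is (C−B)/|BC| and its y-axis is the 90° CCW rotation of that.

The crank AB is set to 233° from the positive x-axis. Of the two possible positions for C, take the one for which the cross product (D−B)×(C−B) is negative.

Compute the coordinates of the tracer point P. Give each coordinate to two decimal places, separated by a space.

A=(0,0), D=(9.00,0)
B = A + 1.00·(cos233°, sin233°) = (-0.6018, -0.7986)
|BD| = 9.6350
circle(B,7.00) ∩ circle(D,10.00): a=2.1709, h=6.6549
  candidates: C₊=(1.0100,6.0133) cross=64.119; C₋=(2.1132,-7.2507) cross=-64.119
  mode - wants cross < 0 → take C=(2.1132,-7.2507) (cross=-64.119)
ex = (C−B)/|BC| = (0.3879,-0.9217); ey = (0.9217,0.3879)
P = B + 3.35·ex + -2.28·ey = (-1.4040,-4.7707)

-1.40 -4.77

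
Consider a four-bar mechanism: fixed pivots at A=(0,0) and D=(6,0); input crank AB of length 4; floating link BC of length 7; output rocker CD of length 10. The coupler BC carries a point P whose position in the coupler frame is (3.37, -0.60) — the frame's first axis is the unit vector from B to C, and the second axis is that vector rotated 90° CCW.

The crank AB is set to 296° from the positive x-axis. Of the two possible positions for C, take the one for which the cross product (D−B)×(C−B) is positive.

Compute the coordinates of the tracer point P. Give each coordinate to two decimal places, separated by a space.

-0.67 -1.18

A=(0,0), D=(6.00,0)
B = A + 4.00·(cos296°, sin296°) = (1.7535, -3.5952)
|BD| = 5.5640
circle(B,7.00) ∩ circle(D,10.00): a=-1.8010, h=6.7643
  candidates: C₊=(-3.9918,0.4037) cross=37.637; C₋=(4.7497,-9.9215) cross=-37.637
  mode + wants cross > 0 → take C=(-3.9918,0.4037) (cross=37.637)
ex = (C−B)/|BC| = (-0.8208,0.5713); ey = (-0.5713,-0.8208)
P = B + 3.37·ex + -0.60·ey = (-0.6697,-1.1775)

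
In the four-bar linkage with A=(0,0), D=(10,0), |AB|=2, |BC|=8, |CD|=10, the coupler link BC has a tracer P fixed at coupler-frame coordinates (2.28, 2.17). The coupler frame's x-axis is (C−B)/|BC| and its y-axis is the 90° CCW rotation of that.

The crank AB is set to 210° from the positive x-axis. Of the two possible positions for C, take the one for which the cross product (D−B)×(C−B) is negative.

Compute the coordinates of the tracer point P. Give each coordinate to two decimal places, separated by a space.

A=(0,0), D=(10.00,0)
B = A + 2.00·(cos210°, sin210°) = (-1.7321, -1.0000)
|BD| = 11.7746
circle(B,8.00) ∩ circle(D,10.00): a=4.3586, h=6.7084
  candidates: C₊=(2.0410,6.0543) cross=78.989; C₋=(3.1805,-7.3140) cross=-78.989
  mode - wants cross < 0 → take C=(3.1805,-7.3140) (cross=-78.989)
ex = (C−B)/|BC| = (0.6141,-0.7893); ey = (0.7893,0.6141)
P = B + 2.28·ex + 2.17·ey = (1.3807,-1.4670)

1.38 -1.47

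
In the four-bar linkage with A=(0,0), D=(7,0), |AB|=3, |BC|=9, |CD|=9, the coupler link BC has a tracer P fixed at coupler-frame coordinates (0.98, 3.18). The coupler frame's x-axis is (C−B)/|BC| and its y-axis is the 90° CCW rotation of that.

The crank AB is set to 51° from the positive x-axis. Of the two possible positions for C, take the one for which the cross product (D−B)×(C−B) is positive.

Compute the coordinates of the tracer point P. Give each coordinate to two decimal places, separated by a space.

A=(0,0), D=(7.00,0)
B = A + 3.00·(cos51°, sin51°) = (1.8880, 2.3314)
|BD| = 5.6186
circle(B,9.00) ∩ circle(D,9.00): a=2.8093, h=8.5503
  candidates: C₊=(7.9919,8.9452) cross=48.041; C₋=(0.8960,-6.6137) cross=-48.041
  mode + wants cross > 0 → take C=(7.9919,8.9452) (cross=48.041)
ex = (C−B)/|BC| = (0.6782,0.7349); ey = (-0.7349,0.6782)
P = B + 0.98·ex + 3.18·ey = (0.2158,5.2083)

0.22 5.21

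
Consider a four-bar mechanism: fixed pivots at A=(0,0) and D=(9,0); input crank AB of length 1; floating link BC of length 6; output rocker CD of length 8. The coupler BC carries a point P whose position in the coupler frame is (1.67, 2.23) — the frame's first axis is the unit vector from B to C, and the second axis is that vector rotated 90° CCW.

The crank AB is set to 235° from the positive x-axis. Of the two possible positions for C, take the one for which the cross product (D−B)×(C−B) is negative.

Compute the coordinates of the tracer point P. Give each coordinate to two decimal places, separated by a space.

2.21 -0.72

A=(0,0), D=(9.00,0)
B = A + 1.00·(cos235°, sin235°) = (-0.5736, -0.8192)
|BD| = 9.6086
circle(B,6.00) ∩ circle(D,8.00): a=3.3472, h=4.9796
  candidates: C₊=(2.3370,4.4276) cross=47.846; C₋=(3.1860,-5.4952) cross=-47.846
  mode - wants cross < 0 → take C=(3.1860,-5.4952) (cross=-47.846)
ex = (C−B)/|BC| = (0.6266,-0.7793); ey = (0.7793,0.6266)
P = B + 1.67·ex + 2.23·ey = (2.2108,-0.7233)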